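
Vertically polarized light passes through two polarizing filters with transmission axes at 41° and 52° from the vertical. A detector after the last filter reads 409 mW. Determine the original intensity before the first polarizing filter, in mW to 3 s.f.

By Malus's law, I₁ = I₀ cos²(41° − 0°) = I₀ cos²(41°) = 0.5696 I₀.
I₂ = I₁ cos²(52° − 41°) = 0.5696 I₀ · cos²(11°) = 0.5488 I₀.
So 409 mW = 0.5488 I₀, giving I₀ = 409/0.5488 = 745.2 mW.

I₀ ≈ 745 mW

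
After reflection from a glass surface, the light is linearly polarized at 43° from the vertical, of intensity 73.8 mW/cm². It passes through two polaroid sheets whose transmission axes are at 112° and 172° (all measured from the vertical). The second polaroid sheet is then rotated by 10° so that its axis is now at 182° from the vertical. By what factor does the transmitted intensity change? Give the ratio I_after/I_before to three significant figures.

Before rotation:
I₁ = I₀ cos²(112° − 43°) = I₀ cos²(69°) = 0.1284 I₀.
I₂ = I₁ cos²(172° − 112°) = 0.1284 I₀ · cos²(60°) = 0.03211 I₀.
After rotation:
I₁ = I₀ cos²(112° − 43°) = I₀ cos²(69°) = 0.1284 I₀.
I₂ = I₁ cos²(182° − 112°) = 0.1284 I₀ · cos²(70°) = 0.01502 I₀.
Ratio = 0.01502 / 0.03211 = 0.4679.

I_new/I_old ≈ 0.468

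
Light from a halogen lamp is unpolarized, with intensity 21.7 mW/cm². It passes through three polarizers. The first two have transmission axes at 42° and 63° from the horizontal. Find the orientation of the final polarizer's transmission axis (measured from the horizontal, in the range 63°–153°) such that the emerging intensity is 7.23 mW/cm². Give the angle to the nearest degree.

θ ≈ 92°

Unpolarized light through the first polarizer → I₁ = ½ I₀, now polarized at 42°.
I₂ = I₁ cos²(63° − 42°) = 0.5 I₀ · cos²(21°) = 0.4358 I₀.
Target fraction: 7.23 / 21.7 mW/cm² = 0.3332 of I₀.
Need I₃/I₀ = 0.3332, so cos²(θ − 63°) = 0.3332 / 0.4358 = 0.7645.
θ − 63° = arccos(√0.7645) = 29.0°, giving θ ≈ 63 + 29.0 = 92.0°.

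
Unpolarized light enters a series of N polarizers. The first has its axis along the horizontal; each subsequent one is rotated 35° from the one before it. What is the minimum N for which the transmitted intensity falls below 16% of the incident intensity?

First polarizer halves the unpolarized light: factor 1/2.
Each further stage multiplies by cos²(35°) = 0.671.
After N polarizers: T = 0.5·0.671^(N−1). Require T < 0.16 ⇒ N−1 > ln(0.16/0.5)/ln(0.671) = 2.86, so N−1 ≥ 3 and N = 4.
Check: N=4 gives T = 0.1511 < 0.16; N=3 gives T = 0.2251.

N = 4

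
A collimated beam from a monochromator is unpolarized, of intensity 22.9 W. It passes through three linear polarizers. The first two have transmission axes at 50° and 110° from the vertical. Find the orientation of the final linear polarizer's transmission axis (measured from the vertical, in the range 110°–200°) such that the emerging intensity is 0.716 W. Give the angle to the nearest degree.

θ ≈ 170°

Unpolarized light through the first polarizer → I₁ = ½ I₀, now polarized at 50°.
I₂ = I₁ cos²(110° − 50°) = 0.5 I₀ · cos²(60°) = 0.125 I₀.
Target fraction: 0.716 / 22.9 W = 0.03127 of I₀.
Need I₃/I₀ = 0.03127, so cos²(θ − 110°) = 0.03127 / 0.125 = 0.2501.
θ − 110° = arccos(√0.2501) = 60.0°, giving θ ≈ 110 + 60.0 = 170.0°.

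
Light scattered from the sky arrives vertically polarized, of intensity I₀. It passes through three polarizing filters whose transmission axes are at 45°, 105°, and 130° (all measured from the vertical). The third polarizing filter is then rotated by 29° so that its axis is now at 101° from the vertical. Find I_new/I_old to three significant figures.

Before rotation:
I₁ = I₀ cos²(45° − 0°) = I₀ cos²(45°) = 0.5 I₀.
I₂ = I₁ cos²(105° − 45°) = 0.5 I₀ · cos²(60°) = 0.125 I₀.
I₃ = I₂ cos²(130° − 105°) = 0.125 I₀ · cos²(25°) = 0.1027 I₀.
After rotation:
I₁ = I₀ cos²(45° − 0°) = I₀ cos²(45°) = 0.5 I₀.
I₂ = I₁ cos²(105° − 45°) = 0.5 I₀ · cos²(60°) = 0.125 I₀.
I₃ = I₂ cos²(101° − 105°) = 0.125 I₀ · cos²(4°) = 0.1244 I₀.
Ratio = 0.1244 / 0.1027 = 1.212.

I_new/I_old ≈ 1.21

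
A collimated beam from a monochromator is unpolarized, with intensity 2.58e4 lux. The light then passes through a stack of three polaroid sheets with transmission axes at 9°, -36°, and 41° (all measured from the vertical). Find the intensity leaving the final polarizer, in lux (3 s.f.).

I ≈ 326 lux

Unpolarized light through the first polarizer → I₁ = 2.58e4 lux/2 = 1.29e+04 lux, polarized at 9°.
I₂ = I₁ · cos²(45°) = 1.29e+04 · 0.5 = 6450 lux.
I₃ = I₂ · cos²(77°) = 6450 · 0.0506 = 326.4 lux.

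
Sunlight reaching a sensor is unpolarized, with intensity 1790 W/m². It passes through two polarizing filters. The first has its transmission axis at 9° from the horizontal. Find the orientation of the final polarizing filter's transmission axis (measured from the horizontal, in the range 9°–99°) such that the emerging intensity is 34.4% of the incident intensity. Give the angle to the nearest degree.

θ ≈ 43°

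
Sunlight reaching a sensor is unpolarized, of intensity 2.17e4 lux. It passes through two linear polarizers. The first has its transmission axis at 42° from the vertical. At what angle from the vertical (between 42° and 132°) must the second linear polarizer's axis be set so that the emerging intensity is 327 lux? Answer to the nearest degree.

θ ≈ 122°

Unpolarized light through the first polarizer → I₁ = ½ I₀, now polarized at 42°.
Target fraction: 327 / 2.17e4 lux = 0.01507 of I₀.
Need I₂/I₀ = 0.01507, so cos²(θ − 42°) = 0.01507 / 0.5 = 0.03014.
θ − 42° = arccos(√0.03014) = 80.0°, giving θ ≈ 42 + 80.0 = 122.0°.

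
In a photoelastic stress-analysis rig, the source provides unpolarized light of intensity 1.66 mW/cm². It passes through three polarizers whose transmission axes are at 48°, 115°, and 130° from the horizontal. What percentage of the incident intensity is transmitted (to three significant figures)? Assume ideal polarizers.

Unpolarized light through the first polarizer → I₁ = 1.66 mW/cm²/2 = 0.83 mW/cm², polarized at 48°.
I₂ = I₁ · cos²(67°) = 0.83 · 0.1527 = 0.1267 mW/cm².
I₃ = I₂ · cos²(15°) = 0.1267 · 0.933 = 0.1182 mW/cm².
That is 7.122% of the incident intensity.

≈ 7.12%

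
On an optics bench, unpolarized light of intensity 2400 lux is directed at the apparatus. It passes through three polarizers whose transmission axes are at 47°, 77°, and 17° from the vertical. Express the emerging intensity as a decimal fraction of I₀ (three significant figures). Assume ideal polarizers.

I/I₀ ≈ 0.0938

Unpolarized light through the first polarizer → I₁ = 2400 lux/2 = 1200 lux, polarized at 47°.
I₂ = I₁ · cos²(30°) = 1200 · 0.75 = 900 lux.
I₃ = I₂ · cos²(60°) = 900 · 0.25 = 225 lux.
Transmitted fraction = 0.09375.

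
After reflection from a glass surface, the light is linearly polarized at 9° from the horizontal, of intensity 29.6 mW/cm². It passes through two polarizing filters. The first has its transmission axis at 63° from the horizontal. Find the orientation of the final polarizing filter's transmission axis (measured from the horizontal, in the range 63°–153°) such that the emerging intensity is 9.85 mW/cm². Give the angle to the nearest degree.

θ ≈ 74°

I₁ = I₀ cos²(63° − 9°) = I₀ cos²(54°) = 0.3455 I₀.
Target fraction: 9.85 / 29.6 mW/cm² = 0.3328 of I₀.
Need I₂/I₀ = 0.3328, so cos²(θ − 63°) = 0.3328 / 0.3455 = 0.9632.
θ − 63° = arccos(√0.9632) = 11.1°, giving θ ≈ 63 + 11.1 = 74.1°.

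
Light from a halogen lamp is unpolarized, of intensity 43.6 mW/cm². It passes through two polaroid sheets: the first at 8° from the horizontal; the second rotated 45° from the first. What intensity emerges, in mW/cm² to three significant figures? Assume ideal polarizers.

Unpolarized light through the first polarizer → I₁ = 43.6 mW/cm²/2 = 21.8 mW/cm², polarized at 8°.
I₂ = I₁ · cos²(45°) = 21.8 · 0.5 = 10.9 mW/cm².

I ≈ 10.9 mW/cm²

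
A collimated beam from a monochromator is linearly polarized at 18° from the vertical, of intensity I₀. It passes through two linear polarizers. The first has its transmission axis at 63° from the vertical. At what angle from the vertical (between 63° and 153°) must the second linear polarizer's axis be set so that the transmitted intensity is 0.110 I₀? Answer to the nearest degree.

I₁ = I₀ cos²(63° − 18°) = I₀ cos²(45°) = 0.5 I₀.
Need I₂/I₀ = 0.11, so cos²(θ − 63°) = 0.11 / 0.5 = 0.22.
θ − 63° = arccos(√0.22) = 62.0°, giving θ ≈ 63 + 62.0 = 125.0°.

θ ≈ 125°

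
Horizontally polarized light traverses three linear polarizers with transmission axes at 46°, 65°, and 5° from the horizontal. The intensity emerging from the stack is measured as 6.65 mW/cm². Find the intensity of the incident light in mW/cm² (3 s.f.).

I₀ ≈ 61.7 mW/cm²

I₁ = I₀ cos²(46° − 0°) = I₀ cos²(46°) = 0.4826 I₀.
I₂ = I₁ cos²(65° − 46°) = 0.4826 I₀ · cos²(19°) = 0.4314 I₀.
I₃ = I₂ cos²(5° − 65°) = 0.4314 I₀ · cos²(60°) = 0.1079 I₀.
So 6.65 mW/cm² = 0.1079 I₀, giving I₀ = 6.65/0.1079 = 61.66 mW/cm².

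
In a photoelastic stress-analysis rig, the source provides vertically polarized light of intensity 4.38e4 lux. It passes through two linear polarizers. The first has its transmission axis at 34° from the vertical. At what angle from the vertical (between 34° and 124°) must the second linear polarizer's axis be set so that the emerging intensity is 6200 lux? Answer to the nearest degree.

θ ≈ 97°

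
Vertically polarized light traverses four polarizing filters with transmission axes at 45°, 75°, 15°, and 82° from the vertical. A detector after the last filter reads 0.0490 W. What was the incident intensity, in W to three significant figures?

I₀ ≈ 3.42 W

I₁ = I₀ cos²(45° − 0°) = I₀ cos²(45°) = 0.5 I₀.
I₂ = I₁ cos²(75° − 45°) = 0.5 I₀ · cos²(30°) = 0.375 I₀.
I₃ = I₂ cos²(15° − 75°) = 0.375 I₀ · cos²(60°) = 0.09375 I₀.
I₄ = I₃ cos²(82° − 15°) = 0.09375 I₀ · cos²(67°) = 0.01431 I₀.
So 0.0490 W = 0.01431 I₀, giving I₀ = 0.0490/0.01431 = 3.423 W.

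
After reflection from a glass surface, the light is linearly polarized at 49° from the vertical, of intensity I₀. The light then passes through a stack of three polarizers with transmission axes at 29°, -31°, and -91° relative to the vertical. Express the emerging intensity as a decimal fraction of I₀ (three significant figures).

≈ 0.0552 I₀

I₁ = I₀ cos²(29° − 49°) = I₀ cos²(20°) = 0.883 I₀.
I₂ = I₁ cos²(-31° − 29°) = 0.883 I₀ · cos²(60°) = 0.2208 I₀.
I₃ = I₂ cos²(-91° + 31°) = 0.2208 I₀ · cos²(60°) = 0.05519 I₀.
Transmitted fraction = 0.05519.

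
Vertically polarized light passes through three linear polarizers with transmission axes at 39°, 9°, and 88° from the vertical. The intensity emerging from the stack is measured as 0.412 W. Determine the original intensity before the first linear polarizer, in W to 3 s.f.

By Malus's law, I₁ = I₀ cos²(39° − 0°) = I₀ cos²(39°) = 0.604 I₀.
I₂ = I₁ cos²(9° − 39°) = 0.604 I₀ · cos²(30°) = 0.453 I₀.
I₃ = I₂ cos²(88° − 9°) = 0.453 I₀ · cos²(79°) = 0.01649 I₀.
So 0.412 W = 0.01649 I₀, giving I₀ = 0.412/0.01649 = 24.98 W.

I₀ ≈ 25.0 W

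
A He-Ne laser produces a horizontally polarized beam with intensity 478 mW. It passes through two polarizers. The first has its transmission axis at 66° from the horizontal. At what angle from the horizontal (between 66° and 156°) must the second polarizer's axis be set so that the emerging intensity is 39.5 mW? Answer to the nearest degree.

I₁ = I₀ cos²(66° − 0°) = I₀ cos²(66°) = 0.1654 I₀.
Target fraction: 39.5 / 478 mW = 0.08264 of I₀.
Need I₂/I₀ = 0.08264, so cos²(θ − 66°) = 0.08264 / 0.1654 = 0.4995.
θ − 66° = arccos(√0.4995) = 45.0°, giving θ ≈ 66 + 45.0 = 111.0°.

θ ≈ 111°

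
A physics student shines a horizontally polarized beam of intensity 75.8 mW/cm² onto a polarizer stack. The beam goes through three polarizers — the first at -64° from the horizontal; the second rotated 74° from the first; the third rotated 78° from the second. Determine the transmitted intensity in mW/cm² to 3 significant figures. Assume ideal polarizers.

I ≈ 0.0478 mW/cm²

By Malus's law, I₁ = 75.8 mW/cm² · cos²(64°) = 14.57 mW/cm².
I₂ = I₁ · cos²(74°) = 14.57 · 0.07598 = 1.107 mW/cm².
I₃ = I₂ · cos²(78°) = 1.107 · 0.04323 = 0.04784 mW/cm².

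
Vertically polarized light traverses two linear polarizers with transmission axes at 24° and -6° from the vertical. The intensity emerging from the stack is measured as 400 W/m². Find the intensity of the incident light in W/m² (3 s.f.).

By Malus's law, I₁ = I₀ cos²(24° − 0°) = I₀ cos²(24°) = 0.8346 I₀.
I₂ = I₁ cos²(-6° − 24°) = 0.8346 I₀ · cos²(30°) = 0.6259 I₀.
So 400 W/m² = 0.6259 I₀, giving I₀ = 400/0.6259 = 639.1 W/m².

I₀ ≈ 639 W/m²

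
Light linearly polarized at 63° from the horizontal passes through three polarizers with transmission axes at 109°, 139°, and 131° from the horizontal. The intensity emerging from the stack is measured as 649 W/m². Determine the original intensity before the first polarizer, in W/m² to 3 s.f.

I₁ = I₀ cos²(109° − 63°) = I₀ cos²(46°) = 0.4826 I₀.
I₂ = I₁ cos²(139° − 109°) = 0.4826 I₀ · cos²(30°) = 0.3619 I₀.
I₃ = I₂ cos²(131° − 139°) = 0.3619 I₀ · cos²(8°) = 0.3549 I₀.
So 649 W/m² = 0.3549 I₀, giving I₀ = 649/0.3549 = 1829 W/m².

I₀ ≈ 1830 W/m²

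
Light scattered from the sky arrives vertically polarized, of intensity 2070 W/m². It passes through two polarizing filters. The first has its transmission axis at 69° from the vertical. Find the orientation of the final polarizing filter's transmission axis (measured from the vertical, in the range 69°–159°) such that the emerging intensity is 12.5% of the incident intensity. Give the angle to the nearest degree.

I₁ = I₀ cos²(69° − 0°) = I₀ cos²(69°) = 0.1284 I₀.
Need I₂/I₀ = 0.125, so cos²(θ − 69°) = 0.125 / 0.1284 = 0.9733.
θ − 69° = arccos(√0.9733) = 9.4°, giving θ ≈ 69 + 9.4 = 78.4°.

θ ≈ 78°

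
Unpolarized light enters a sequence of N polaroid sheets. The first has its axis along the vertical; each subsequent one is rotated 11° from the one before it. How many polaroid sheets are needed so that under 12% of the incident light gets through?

N = 40

First polarizer halves the unpolarized light: factor 1/2.
Each further stage multiplies by cos²(11°) = 0.9636.
After N polarizers: T = 0.5·0.9636^(N−1). Require T < 0.12 ⇒ N−1 > ln(0.12/0.5)/ln(0.9636) = 38.48, so N−1 ≥ 39 and N = 40.
Check: N=40 gives T = 0.1177 < 0.12; N=39 gives T = 0.1222.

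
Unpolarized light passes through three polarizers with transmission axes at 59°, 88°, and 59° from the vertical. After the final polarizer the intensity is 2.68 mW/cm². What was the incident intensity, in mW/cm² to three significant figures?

Unpolarized light through the first polarizer → I₁ = ½ I₀, now polarized at 59°.
I₂ = I₁ cos²(88° − 59°) = 0.5 I₀ · cos²(29°) = 0.3825 I₀.
I₃ = I₂ cos²(59° − 88°) = 0.3825 I₀ · cos²(29°) = 0.2926 I₀.
So 2.68 mW/cm² = 0.2926 I₀, giving I₀ = 2.68/0.2926 = 9.16 mW/cm².

I₀ ≈ 9.16 mW/cm²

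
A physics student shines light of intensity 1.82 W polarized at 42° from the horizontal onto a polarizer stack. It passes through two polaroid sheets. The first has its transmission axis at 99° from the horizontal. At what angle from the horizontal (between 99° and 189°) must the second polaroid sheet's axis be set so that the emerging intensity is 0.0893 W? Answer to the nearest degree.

By Malus's law, I₁ = I₀ cos²(99° − 42°) = I₀ cos²(57°) = 0.2966 I₀.
Target fraction: 0.0893 / 1.82 W = 0.04907 of I₀.
Need I₂/I₀ = 0.04907, so cos²(θ − 99°) = 0.04907 / 0.2966 = 0.1654.
θ − 99° = arccos(√0.1654) = 66.0°, giving θ ≈ 99 + 66.0 = 165.0°.

θ ≈ 165°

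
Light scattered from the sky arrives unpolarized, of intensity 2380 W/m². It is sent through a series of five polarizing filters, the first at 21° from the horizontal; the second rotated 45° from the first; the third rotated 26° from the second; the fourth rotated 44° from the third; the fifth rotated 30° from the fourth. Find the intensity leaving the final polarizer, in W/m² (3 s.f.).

Unpolarized light through the first polarizer → I₁ = 2380 W/m²/2 = 1190 W/m², polarized at 21°.
I₂ = I₁ · cos²(45°) = 1190 · 0.5 = 595 W/m².
I₃ = I₂ · cos²(26°) = 595 · 0.8078 = 480.7 W/m².
I₄ = I₃ · cos²(44°) = 480.7 · 0.5174 = 248.7 W/m².
I₅ = I₄ · cos²(30°) = 248.7 · 0.75 = 186.5 W/m².

I ≈ 187 W/m²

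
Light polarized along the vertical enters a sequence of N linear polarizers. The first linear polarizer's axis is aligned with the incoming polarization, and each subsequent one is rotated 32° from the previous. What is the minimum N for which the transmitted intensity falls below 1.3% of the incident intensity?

First polarizer is aligned with the polarization: full transmission.
Each further stage multiplies by cos²(32°) = 0.7192.
After N polarizers: T = 0.7192^(N−1). Require T < 0.013 ⇒ N−1 > ln(0.013)/ln(0.7192) = 13.17, so N−1 ≥ 14 and N = 15.
Check: N=15 gives T = 0.009903 < 0.013; N=14 gives T = 0.01377.

N = 15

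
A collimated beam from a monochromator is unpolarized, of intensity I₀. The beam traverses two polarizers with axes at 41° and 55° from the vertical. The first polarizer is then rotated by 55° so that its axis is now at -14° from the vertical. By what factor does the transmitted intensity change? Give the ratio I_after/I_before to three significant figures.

I_new/I_old ≈ 0.136

Before rotation:
Unpolarized light through the first polarizer → I₁ = ½ I₀, now polarized at 41°.
I₂ = I₁ cos²(55° − 41°) = 0.5 I₀ · cos²(14°) = 0.4707 I₀.
After rotation:
Unpolarized light through the first polarizer → I₁ = ½ I₀, now polarized at -14°.
I₂ = I₁ cos²(55° + 14°) = 0.5 I₀ · cos²(69°) = 0.06421 I₀.
Ratio = 0.06421 / 0.4707 = 0.1364.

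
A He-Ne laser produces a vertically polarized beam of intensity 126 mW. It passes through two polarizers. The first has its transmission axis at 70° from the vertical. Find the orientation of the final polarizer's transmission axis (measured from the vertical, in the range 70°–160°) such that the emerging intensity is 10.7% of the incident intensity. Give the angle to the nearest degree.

θ ≈ 87°

I₁ = I₀ cos²(70° − 0°) = I₀ cos²(70°) = 0.117 I₀.
Need I₂/I₀ = 0.107, so cos²(θ − 70°) = 0.107 / 0.117 = 0.9147.
θ − 70° = arccos(√0.9147) = 17.0°, giving θ ≈ 70 + 17.0 = 87.0°.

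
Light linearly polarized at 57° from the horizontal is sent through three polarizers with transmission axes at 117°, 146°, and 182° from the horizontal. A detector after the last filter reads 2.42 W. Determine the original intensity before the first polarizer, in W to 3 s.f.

I₀ ≈ 19.3 W

I₁ = I₀ cos²(117° − 57°) = I₀ cos²(60°) = 0.25 I₀.
I₂ = I₁ cos²(146° − 117°) = 0.25 I₀ · cos²(29°) = 0.1912 I₀.
I₃ = I₂ cos²(182° − 146°) = 0.1912 I₀ · cos²(36°) = 0.1252 I₀.
So 2.42 W = 0.1252 I₀, giving I₀ = 2.42/0.1252 = 19.33 W.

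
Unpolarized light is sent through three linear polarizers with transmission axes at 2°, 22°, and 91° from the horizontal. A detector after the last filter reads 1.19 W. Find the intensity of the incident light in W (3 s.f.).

Unpolarized light through the first polarizer → I₁ = ½ I₀, now polarized at 2°.
I₂ = I₁ cos²(22° − 2°) = 0.5 I₀ · cos²(20°) = 0.4415 I₀.
I₃ = I₂ cos²(91° − 22°) = 0.4415 I₀ · cos²(69°) = 0.0567 I₀.
So 1.19 W = 0.0567 I₀, giving I₀ = 1.19/0.0567 = 20.99 W.

I₀ ≈ 21.0 W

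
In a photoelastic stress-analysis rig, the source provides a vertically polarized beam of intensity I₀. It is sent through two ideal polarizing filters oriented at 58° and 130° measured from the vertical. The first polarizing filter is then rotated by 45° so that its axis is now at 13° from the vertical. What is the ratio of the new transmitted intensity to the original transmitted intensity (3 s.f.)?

Before rotation:
I₁ = I₀ cos²(58° − 0°) = I₀ cos²(58°) = 0.2808 I₀.
I₂ = I₁ cos²(130° − 58°) = 0.2808 I₀ · cos²(72°) = 0.02682 I₀.
After rotation:
I₁ = I₀ cos²(13° − 0°) = I₀ cos²(13°) = 0.9494 I₀.
Angle between axes 1 and 2: 63°. I₂ = 0.9494 I₀ · cos²(63°) = 0.1957 I₀.
Ratio = 0.1957 / 0.02682 = 7.297.

I_new/I_old ≈ 7.30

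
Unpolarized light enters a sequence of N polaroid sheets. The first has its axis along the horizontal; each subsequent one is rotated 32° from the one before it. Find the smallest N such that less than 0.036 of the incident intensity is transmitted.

First polarizer halves the unpolarized light: factor 1/2.
Each further stage multiplies by cos²(32°) = 0.7192.
After N polarizers: T = 0.5·0.7192^(N−1). Require T < 0.036 ⇒ N−1 > ln(0.036/0.5)/ln(0.7192) = 7.98, so N−1 ≥ 8 and N = 9.
Check: N=9 gives T = 0.03578 < 0.036; N=8 gives T = 0.04976.

N = 9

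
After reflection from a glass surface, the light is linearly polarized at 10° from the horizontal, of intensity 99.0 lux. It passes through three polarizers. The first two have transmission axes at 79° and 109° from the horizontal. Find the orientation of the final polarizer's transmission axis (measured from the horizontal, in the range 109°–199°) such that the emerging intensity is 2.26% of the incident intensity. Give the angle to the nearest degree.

I₁ = I₀ cos²(79° − 10°) = I₀ cos²(69°) = 0.1284 I₀.
I₂ = I₁ cos²(109° − 79°) = 0.1284 I₀ · cos²(30°) = 0.09632 I₀.
Need I₃/I₀ = 0.0226, so cos²(θ − 109°) = 0.0226 / 0.09632 = 0.2346.
θ − 109° = arccos(√0.2346) = 61.0°, giving θ ≈ 109 + 61.0 = 170.0°.

θ ≈ 170°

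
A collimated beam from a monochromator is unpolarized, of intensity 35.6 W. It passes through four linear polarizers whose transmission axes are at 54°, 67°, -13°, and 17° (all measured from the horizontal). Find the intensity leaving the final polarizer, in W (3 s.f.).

Unpolarized light through the first polarizer → I₁ = 35.6 W/2 = 17.8 W, polarized at 54°.
I₂ = I₁ · cos²(13°) = 17.8 · 0.9494 = 16.9 W.
I₃ = I₂ · cos²(80°) = 16.9 · 0.03015 = 0.5096 W.
I₄ = I₃ · cos²(30°) = 0.5096 · 0.75 = 0.3822 W.

I ≈ 0.382 W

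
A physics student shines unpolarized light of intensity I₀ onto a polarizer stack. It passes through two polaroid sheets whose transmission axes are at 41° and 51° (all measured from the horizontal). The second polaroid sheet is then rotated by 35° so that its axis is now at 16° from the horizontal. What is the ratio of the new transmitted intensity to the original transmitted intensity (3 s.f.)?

I_new/I_old ≈ 0.847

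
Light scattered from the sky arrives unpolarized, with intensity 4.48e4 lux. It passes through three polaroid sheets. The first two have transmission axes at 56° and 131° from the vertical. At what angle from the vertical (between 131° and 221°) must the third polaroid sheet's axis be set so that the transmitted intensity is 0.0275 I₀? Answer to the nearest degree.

θ ≈ 156°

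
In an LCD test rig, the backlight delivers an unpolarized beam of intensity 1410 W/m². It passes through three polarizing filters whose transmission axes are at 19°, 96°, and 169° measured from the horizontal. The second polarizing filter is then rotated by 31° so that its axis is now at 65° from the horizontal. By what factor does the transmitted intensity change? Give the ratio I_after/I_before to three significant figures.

Before rotation:
Unpolarized light through the first polarizer → I₁ = ½ I₀, now polarized at 19°.
I₂ = I₁ cos²(96° − 19°) = 0.5 I₀ · cos²(77°) = 0.0253 I₀.
I₃ = I₂ cos²(169° − 96°) = 0.0253 I₀ · cos²(73°) = 0.002163 I₀.
After rotation:
Unpolarized light through the first polarizer → I₁ = ½ I₀, now polarized at 19°.
I₂ = I₁ cos²(65° − 19°) = 0.5 I₀ · cos²(46°) = 0.2413 I₀.
Angle between axes 2 and 3: 76°. I₃ = 0.2413 I₀ · cos²(76°) = 0.01412 I₀.
Ratio = 0.01412 / 0.002163 = 6.529.

I_new/I_old ≈ 6.53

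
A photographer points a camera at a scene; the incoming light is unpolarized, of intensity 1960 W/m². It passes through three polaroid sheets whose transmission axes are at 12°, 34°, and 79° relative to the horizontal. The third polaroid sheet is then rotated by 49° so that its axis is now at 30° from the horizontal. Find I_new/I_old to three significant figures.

I_new/I_old ≈ 1.99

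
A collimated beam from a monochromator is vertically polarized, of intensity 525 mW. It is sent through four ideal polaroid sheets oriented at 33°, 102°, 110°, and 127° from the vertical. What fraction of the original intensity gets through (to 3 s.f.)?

I₁ = 525 mW · cos²(33°) = 369.3 mW.
I₂ = I₁ · cos²(69°) = 369.3 · 0.1284 = 47.42 mW.
I₃ = I₂ · cos²(8°) = 47.42 · 0.9806 = 46.51 mW.
I₄ = I₃ · cos²(17°) = 46.51 · 0.9145 = 42.53 mW.
Transmitted fraction = 0.08101.

I/I₀ ≈ 0.0810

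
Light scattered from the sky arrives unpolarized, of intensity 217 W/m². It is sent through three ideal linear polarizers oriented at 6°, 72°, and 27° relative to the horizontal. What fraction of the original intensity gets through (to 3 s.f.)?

Unpolarized light through the first polarizer → I₁ = 217 W/m²/2 = 108.5 W/m², polarized at 6°.
I₂ = I₁ · cos²(66°) = 108.5 · 0.1654 = 17.95 W/m².
I₃ = I₂ · cos²(45°) = 17.95 · 0.5 = 8.975 W/m².
Transmitted fraction = 0.04136.

I/I₀ ≈ 0.0414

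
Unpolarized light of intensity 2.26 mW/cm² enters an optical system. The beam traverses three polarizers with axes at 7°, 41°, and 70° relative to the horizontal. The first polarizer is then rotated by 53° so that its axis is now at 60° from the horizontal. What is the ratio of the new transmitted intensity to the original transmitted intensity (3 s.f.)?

I_new/I_old ≈ 1.30

Before rotation:
Unpolarized light through the first polarizer → I₁ = ½ I₀, now polarized at 7°.
I₂ = I₁ cos²(41° − 7°) = 0.5 I₀ · cos²(34°) = 0.3437 I₀.
I₃ = I₂ cos²(70° − 41°) = 0.3437 I₀ · cos²(29°) = 0.2629 I₀.
After rotation:
Unpolarized light through the first polarizer → I₁ = ½ I₀, now polarized at 60°.
I₂ = I₁ cos²(41° − 60°) = 0.5 I₀ · cos²(19°) = 0.447 I₀.
I₃ = I₂ cos²(70° − 41°) = 0.447 I₀ · cos²(29°) = 0.3419 I₀.
Ratio = 0.3419 / 0.2629 = 1.301.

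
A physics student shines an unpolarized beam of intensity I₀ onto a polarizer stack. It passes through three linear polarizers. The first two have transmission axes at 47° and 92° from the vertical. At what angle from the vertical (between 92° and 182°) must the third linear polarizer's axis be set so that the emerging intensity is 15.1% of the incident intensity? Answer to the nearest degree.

θ ≈ 131°

Unpolarized light through the first polarizer → I₁ = ½ I₀, now polarized at 47°.
I₂ = I₁ cos²(92° − 47°) = 0.5 I₀ · cos²(45°) = 0.25 I₀.
Need I₃/I₀ = 0.151, so cos²(θ − 92°) = 0.151 / 0.25 = 0.604.
θ − 92° = arccos(√0.604) = 39.0°, giving θ ≈ 92 + 39.0 = 131.0°.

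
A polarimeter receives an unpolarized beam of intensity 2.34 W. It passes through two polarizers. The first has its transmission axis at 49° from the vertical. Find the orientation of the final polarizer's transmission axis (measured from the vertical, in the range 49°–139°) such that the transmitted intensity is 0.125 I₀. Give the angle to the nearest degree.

θ ≈ 109°

Unpolarized light through the first polarizer → I₁ = ½ I₀, now polarized at 49°.
Need I₂/I₀ = 0.125, so cos²(θ − 49°) = 0.125 / 0.5 = 0.25.
θ − 49° = arccos(√0.25) = 60.0°, giving θ ≈ 49 + 60.0 = 109.0°.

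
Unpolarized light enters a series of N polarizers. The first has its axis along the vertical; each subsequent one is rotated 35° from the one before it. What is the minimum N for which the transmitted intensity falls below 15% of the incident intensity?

N = 5

First polarizer halves the unpolarized light: factor 1/2.
Each further stage multiplies by cos²(35°) = 0.671.
After N polarizers: T = 0.5·0.671^(N−1). Require T < 0.15 ⇒ N−1 > ln(0.15/0.5)/ln(0.671) = 3.02, so N−1 ≥ 4 and N = 5.
Check: N=5 gives T = 0.1014 < 0.15; N=4 gives T = 0.1511.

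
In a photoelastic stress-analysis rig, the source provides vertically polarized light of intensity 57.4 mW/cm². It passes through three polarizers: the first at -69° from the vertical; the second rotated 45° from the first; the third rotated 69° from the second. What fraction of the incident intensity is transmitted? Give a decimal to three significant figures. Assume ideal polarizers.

I₁ = 57.4 mW/cm² · cos²(69°) = 7.372 mW/cm².
I₂ = I₁ · cos²(45°) = 7.372 · 0.5 = 3.686 mW/cm².
I₃ = I₂ · cos²(69°) = 3.686 · 0.1284 = 0.4734 mW/cm².
Transmitted fraction = 0.008247.

I/I₀ ≈ 0.00825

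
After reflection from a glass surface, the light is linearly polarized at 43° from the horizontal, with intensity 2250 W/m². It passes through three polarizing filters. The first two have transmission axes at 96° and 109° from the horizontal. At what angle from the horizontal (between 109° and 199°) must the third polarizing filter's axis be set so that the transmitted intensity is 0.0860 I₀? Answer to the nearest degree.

θ ≈ 169°

I₁ = I₀ cos²(96° − 43°) = I₀ cos²(53°) = 0.3622 I₀.
I₂ = I₁ cos²(109° − 96°) = 0.3622 I₀ · cos²(13°) = 0.3439 I₀.
Need I₃/I₀ = 0.086, so cos²(θ − 109°) = 0.086 / 0.3439 = 0.2501.
θ − 109° = arccos(√0.2501) = 60.0°, giving θ ≈ 109 + 60.0 = 169.0°.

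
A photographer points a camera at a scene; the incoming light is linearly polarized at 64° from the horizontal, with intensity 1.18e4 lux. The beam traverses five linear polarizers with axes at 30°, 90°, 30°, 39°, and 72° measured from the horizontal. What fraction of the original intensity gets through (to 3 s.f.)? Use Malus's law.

I/I₀ ≈ 0.0295

By Malus's law, I₁ = 1.18e4 lux · cos²(34°) = 8110 lux.
I₂ = I₁ · cos²(60°) = 8110 · 0.25 = 2028 lux.
I₃ = I₂ · cos²(60°) = 2028 · 0.25 = 506.9 lux.
I₄ = I₃ · cos²(9°) = 506.9 · 0.9755 = 494.5 lux.
I₅ = I₄ · cos²(33°) = 494.5 · 0.7034 = 347.8 lux.
Transmitted fraction = 0.02947.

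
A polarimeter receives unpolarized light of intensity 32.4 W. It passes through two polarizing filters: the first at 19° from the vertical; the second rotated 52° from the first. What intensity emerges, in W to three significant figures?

Unpolarized light through the first polarizer → I₁ = 32.4 W/2 = 16.2 W, polarized at 19°.
I₂ = I₁ · cos²(52°) = 16.2 · 0.379 = 6.14 W.

I ≈ 6.14 W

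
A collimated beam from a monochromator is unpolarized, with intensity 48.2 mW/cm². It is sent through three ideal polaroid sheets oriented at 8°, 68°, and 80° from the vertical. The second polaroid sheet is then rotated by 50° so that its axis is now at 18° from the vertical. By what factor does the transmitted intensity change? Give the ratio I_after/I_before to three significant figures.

I_new/I_old ≈ 0.894

Before rotation:
Unpolarized light through the first polarizer → I₁ = ½ I₀, now polarized at 8°.
I₂ = I₁ cos²(68° − 8°) = 0.5 I₀ · cos²(60°) = 0.125 I₀.
I₃ = I₂ cos²(80° − 68°) = 0.125 I₀ · cos²(12°) = 0.1196 I₀.
After rotation:
Unpolarized light through the first polarizer → I₁ = ½ I₀, now polarized at 8°.
I₂ = I₁ cos²(18° − 8°) = 0.5 I₀ · cos²(10°) = 0.4849 I₀.
I₃ = I₂ cos²(80° − 18°) = 0.4849 I₀ · cos²(62°) = 0.1069 I₀.
Ratio = 0.1069 / 0.1196 = 0.8937.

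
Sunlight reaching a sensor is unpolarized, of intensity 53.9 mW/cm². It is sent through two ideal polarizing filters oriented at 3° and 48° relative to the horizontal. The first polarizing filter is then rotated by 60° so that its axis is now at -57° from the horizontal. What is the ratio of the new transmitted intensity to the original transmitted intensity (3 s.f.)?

I_new/I_old ≈ 0.134

Before rotation:
Unpolarized light through the first polarizer → I₁ = ½ I₀, now polarized at 3°.
I₂ = I₁ cos²(48° − 3°) = 0.5 I₀ · cos²(45°) = 0.25 I₀.
After rotation:
Unpolarized light through the first polarizer → I₁ = ½ I₀, now polarized at -57°.
Angle between axes 1 and 2: 75°. I₂ = 0.5 I₀ · cos²(75°) = 0.03349 I₀.
Ratio = 0.03349 / 0.25 = 0.134.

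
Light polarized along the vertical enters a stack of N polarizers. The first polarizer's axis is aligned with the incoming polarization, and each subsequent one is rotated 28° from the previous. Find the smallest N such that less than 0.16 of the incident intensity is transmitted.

First polarizer is aligned with the polarization: full transmission.
Each further stage multiplies by cos²(28°) = 0.7796.
After N polarizers: T = 0.7796^(N−1). Require T < 0.16 ⇒ N−1 > ln(0.16)/ln(0.7796) = 7.36, so N−1 ≥ 8 and N = 9.
Check: N=9 gives T = 0.1364 < 0.16; N=8 gives T = 0.175.

N = 9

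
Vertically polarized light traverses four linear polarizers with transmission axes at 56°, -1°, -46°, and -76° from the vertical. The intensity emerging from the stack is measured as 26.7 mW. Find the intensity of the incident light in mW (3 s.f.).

I₀ ≈ 768 mW

I₁ = I₀ cos²(56° − 0°) = I₀ cos²(56°) = 0.3127 I₀.
I₂ = I₁ cos²(-1° − 56°) = 0.3127 I₀ · cos²(57°) = 0.09276 I₀.
I₃ = I₂ cos²(-46° + 1°) = 0.09276 I₀ · cos²(45°) = 0.04638 I₀.
I₄ = I₃ cos²(-76° + 46°) = 0.04638 I₀ · cos²(30°) = 0.03478 I₀.
So 26.7 mW = 0.03478 I₀, giving I₀ = 26.7/0.03478 = 767.6 mW.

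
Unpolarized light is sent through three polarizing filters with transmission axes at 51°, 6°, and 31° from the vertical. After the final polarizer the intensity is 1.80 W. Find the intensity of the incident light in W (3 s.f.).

Unpolarized light through the first polarizer → I₁ = ½ I₀, now polarized at 51°.
I₂ = I₁ cos²(6° − 51°) = 0.5 I₀ · cos²(45°) = 0.25 I₀.
I₃ = I₂ cos²(31° − 6°) = 0.25 I₀ · cos²(25°) = 0.2053 I₀.
So 1.80 W = 0.2053 I₀, giving I₀ = 1.80/0.2053 = 8.766 W.

I₀ ≈ 8.77 W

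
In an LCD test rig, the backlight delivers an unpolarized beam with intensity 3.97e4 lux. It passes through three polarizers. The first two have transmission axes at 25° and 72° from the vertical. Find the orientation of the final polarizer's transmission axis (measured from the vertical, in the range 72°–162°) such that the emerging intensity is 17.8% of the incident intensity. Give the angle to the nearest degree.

θ ≈ 101°

Unpolarized light through the first polarizer → I₁ = ½ I₀, now polarized at 25°.
I₂ = I₁ cos²(72° − 25°) = 0.5 I₀ · cos²(47°) = 0.2326 I₀.
Need I₃/I₀ = 0.178, so cos²(θ − 72°) = 0.178 / 0.2326 = 0.7654.
θ − 72° = arccos(√0.7654) = 29.0°, giving θ ≈ 72 + 29.0 = 101.0°.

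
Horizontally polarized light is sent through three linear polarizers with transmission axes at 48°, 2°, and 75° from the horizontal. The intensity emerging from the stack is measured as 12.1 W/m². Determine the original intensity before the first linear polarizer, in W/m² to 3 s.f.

I₁ = I₀ cos²(48° − 0°) = I₀ cos²(48°) = 0.4477 I₀.
I₂ = I₁ cos²(2° − 48°) = 0.4477 I₀ · cos²(46°) = 0.2161 I₀.
I₃ = I₂ cos²(75° − 2°) = 0.2161 I₀ · cos²(73°) = 0.01847 I₀.
So 12.1 W/m² = 0.01847 I₀, giving I₀ = 12.1/0.01847 = 655.2 W/m².

I₀ ≈ 655 W/m²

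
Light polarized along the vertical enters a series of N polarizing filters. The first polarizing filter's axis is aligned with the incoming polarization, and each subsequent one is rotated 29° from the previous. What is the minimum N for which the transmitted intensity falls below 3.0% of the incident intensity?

First polarizer is aligned with the polarization: full transmission.
Each further stage multiplies by cos²(29°) = 0.765.
After N polarizers: T = 0.765^(N−1). Require T < 0.030 ⇒ N−1 > ln(0.030)/ln(0.765) = 13.09, so N−1 ≥ 14 and N = 15.
Check: N=15 gives T = 0.02349 < 0.030; N=14 gives T = 0.03071.

N = 15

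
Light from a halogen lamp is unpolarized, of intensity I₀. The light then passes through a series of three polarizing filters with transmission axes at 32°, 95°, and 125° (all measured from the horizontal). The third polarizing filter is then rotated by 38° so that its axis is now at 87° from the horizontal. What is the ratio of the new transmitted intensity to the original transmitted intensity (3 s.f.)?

I_new/I_old ≈ 1.31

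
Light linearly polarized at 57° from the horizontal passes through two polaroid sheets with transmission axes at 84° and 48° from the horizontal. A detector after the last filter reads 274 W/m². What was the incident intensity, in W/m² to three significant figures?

By Malus's law, I₁ = I₀ cos²(84° − 57°) = I₀ cos²(27°) = 0.7939 I₀.
I₂ = I₁ cos²(48° − 84°) = 0.7939 I₀ · cos²(36°) = 0.5196 I₀.
So 274 W/m² = 0.5196 I₀, giving I₀ = 274/0.5196 = 527.3 W/m².

I₀ ≈ 527 W/m²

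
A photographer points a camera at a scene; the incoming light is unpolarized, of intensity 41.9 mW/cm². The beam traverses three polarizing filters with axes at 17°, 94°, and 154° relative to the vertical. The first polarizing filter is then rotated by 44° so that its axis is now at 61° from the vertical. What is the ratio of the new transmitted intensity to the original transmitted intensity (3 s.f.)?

Before rotation:
Unpolarized light through the first polarizer → I₁ = ½ I₀, now polarized at 17°.
I₂ = I₁ cos²(94° − 17°) = 0.5 I₀ · cos²(77°) = 0.0253 I₀.
I₃ = I₂ cos²(154° − 94°) = 0.0253 I₀ · cos²(60°) = 0.006325 I₀.
After rotation:
Unpolarized light through the first polarizer → I₁ = ½ I₀, now polarized at 61°.
I₂ = I₁ cos²(94° − 61°) = 0.5 I₀ · cos²(33°) = 0.3517 I₀.
I₃ = I₂ cos²(154° − 94°) = 0.3517 I₀ · cos²(60°) = 0.08792 I₀.
Ratio = 0.08792 / 0.006325 = 13.9.

I_new/I_old ≈ 13.9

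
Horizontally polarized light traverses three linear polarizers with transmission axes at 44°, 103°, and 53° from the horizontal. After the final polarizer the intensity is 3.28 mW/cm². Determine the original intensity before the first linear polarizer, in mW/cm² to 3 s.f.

I₁ = I₀ cos²(44° − 0°) = I₀ cos²(44°) = 0.5174 I₀.
I₂ = I₁ cos²(103° − 44°) = 0.5174 I₀ · cos²(59°) = 0.1373 I₀.
I₃ = I₂ cos²(53° − 103°) = 0.1373 I₀ · cos²(50°) = 0.05671 I₀.
So 3.28 mW/cm² = 0.05671 I₀, giving I₀ = 3.28/0.05671 = 57.84 mW/cm².

I₀ ≈ 57.8 mW/cm²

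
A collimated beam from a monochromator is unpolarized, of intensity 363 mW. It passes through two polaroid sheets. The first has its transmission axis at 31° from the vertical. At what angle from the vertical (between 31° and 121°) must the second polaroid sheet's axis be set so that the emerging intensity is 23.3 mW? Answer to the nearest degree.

Unpolarized light through the first polarizer → I₁ = ½ I₀, now polarized at 31°.
Target fraction: 23.3 / 363 mW = 0.06419 of I₀.
Need I₂/I₀ = 0.06419, so cos²(θ − 31°) = 0.06419 / 0.5 = 0.1284.
θ − 31° = arccos(√0.1284) = 69.0°, giving θ ≈ 31 + 69.0 = 100.0°.

θ ≈ 100°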